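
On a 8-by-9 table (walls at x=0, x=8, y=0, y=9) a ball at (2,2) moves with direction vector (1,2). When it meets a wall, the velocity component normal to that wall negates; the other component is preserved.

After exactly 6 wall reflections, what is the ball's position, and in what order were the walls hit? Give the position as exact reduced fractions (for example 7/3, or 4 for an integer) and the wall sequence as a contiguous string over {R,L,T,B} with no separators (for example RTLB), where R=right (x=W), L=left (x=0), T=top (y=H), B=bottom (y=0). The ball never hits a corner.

Final position: (3,0)
Wall sequence: TRBTLB

1. t=7/2 → T at (11/2,9); v=(1,-2)
2. t=5/2 → R at (8,4); v=(-1,-2)
3. t=2 → B at (6,0); v=(-1,2)
4. t=9/2 → T at (3/2,9); v=(-1,-2)
5. t=3/2 → L at (0,6); v=(1,-2)
6. t=3 → B at (3,0); v=(1,2)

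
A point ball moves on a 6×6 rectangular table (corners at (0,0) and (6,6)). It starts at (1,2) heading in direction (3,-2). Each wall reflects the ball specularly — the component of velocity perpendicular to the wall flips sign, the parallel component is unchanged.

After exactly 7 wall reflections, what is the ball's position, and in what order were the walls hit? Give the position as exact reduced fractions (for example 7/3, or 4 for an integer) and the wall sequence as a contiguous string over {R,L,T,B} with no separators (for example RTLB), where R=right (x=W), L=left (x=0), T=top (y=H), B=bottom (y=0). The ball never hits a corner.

1. t=1 → B at (4,0); v=(3,2)
2. t=2/3 → R at (6,4/3); v=(-3,2)
3. t=2 → L at (0,16/3); v=(3,2)
4. t=1/3 → T at (1,6); v=(3,-2)
5. t=5/3 → R at (6,8/3); v=(-3,-2)
6. t=4/3 → B at (2,0); v=(-3,2)
7. t=2/3 → L at (0,4/3); v=(3,2)

Final position: (0,4/3)
Wall sequence: BRLTRBL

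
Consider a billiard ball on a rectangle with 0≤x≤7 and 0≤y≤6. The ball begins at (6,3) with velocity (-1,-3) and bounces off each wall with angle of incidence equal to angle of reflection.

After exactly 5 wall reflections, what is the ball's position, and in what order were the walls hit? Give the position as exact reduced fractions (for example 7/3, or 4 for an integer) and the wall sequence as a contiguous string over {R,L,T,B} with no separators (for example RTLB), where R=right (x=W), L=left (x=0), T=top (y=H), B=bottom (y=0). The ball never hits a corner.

Final position: (1,6)
Wall sequence: BTBLT

1. t=1 → B at (5,0); v=(-1,3)
2. t=2 → T at (3,6); v=(-1,-3)
3. t=2 → B at (1,0); v=(-1,3)
4. t=1 → L at (0,3); v=(1,3)
5. t=1 → T at (1,6); v=(1,-3)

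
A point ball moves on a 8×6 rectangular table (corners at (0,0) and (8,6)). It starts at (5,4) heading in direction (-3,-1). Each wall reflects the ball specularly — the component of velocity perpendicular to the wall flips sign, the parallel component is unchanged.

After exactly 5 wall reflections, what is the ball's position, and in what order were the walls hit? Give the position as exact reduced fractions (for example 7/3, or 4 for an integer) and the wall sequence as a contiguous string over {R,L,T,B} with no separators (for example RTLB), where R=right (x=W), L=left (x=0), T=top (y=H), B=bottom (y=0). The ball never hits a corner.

Final position: (8,17/3)
Wall sequence: LBRLR

1. t=5/3 → L at (0,7/3); v=(3,-1)
2. t=7/3 → B at (7,0); v=(3,1)
3. t=1/3 → R at (8,1/3); v=(-3,1)
4. t=8/3 → L at (0,3); v=(3,1)
5. t=8/3 → R at (8,17/3); v=(-3,1)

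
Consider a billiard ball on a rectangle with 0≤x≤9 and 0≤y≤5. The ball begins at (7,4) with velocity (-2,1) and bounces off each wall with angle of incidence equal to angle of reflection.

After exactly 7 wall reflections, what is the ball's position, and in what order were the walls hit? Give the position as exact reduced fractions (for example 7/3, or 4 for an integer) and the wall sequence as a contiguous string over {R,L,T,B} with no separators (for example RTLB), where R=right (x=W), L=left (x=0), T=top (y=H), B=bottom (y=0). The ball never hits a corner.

1. t=1 → T at (5,5); v=(-2,-1)
2. t=5/2 → L at (0,5/2); v=(2,-1)
3. t=5/2 → B at (5,0); v=(2,1)
4. t=2 → R at (9,2); v=(-2,1)
5. t=3 → T at (3,5); v=(-2,-1)
6. t=3/2 → L at (0,7/2); v=(2,-1)
7. t=7/2 → B at (7,0); v=(2,1)

Final position: (7,0)
Wall sequence: TLBRTLB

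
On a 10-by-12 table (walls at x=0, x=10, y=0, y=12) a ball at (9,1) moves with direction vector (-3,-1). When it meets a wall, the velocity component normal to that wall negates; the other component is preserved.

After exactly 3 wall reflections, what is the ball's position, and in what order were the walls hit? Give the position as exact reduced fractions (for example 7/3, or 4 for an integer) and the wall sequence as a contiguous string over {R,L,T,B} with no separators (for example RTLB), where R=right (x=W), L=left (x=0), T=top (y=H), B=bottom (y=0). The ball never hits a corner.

Final position: (10,16/3)
Wall sequence: BLR

1. t=1 → B at (6,0); v=(-3,1)
2. t=2 → L at (0,2); v=(3,1)
3. t=10/3 → R at (10,16/3); v=(-3,1)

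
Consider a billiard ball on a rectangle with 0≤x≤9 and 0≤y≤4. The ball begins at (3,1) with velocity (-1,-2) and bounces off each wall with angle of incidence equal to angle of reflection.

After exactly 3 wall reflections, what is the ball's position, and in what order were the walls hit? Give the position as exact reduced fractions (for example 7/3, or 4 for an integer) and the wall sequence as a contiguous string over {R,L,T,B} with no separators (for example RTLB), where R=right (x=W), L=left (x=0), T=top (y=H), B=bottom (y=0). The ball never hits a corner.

1. t=1/2 → B at (5/2,0); v=(-1,2)
2. t=2 → T at (1/2,4); v=(-1,-2)
3. t=1/2 → L at (0,3); v=(1,-2)

Final position: (0,3)
Wall sequence: BTL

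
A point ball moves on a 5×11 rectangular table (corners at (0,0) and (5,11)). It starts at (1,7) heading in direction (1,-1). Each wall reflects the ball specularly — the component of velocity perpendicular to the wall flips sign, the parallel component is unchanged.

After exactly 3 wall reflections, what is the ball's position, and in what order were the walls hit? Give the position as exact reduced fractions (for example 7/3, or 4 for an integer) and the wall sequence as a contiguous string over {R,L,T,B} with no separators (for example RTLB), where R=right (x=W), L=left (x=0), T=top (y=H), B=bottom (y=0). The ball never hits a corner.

Final position: (0,2)
Wall sequence: RBL

1. t=4 → R at (5,3); v=(-1,-1)
2. t=3 → B at (2,0); v=(-1,1)
3. t=2 → L at (0,2); v=(1,1)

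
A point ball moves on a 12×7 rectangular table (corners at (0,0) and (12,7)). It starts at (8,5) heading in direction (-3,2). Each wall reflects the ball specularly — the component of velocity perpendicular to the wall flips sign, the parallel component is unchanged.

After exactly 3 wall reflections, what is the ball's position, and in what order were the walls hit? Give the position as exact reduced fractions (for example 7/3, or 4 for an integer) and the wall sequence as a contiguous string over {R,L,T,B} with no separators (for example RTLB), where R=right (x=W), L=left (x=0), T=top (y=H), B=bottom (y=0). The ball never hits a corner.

1. t=1 → T at (5,7); v=(-3,-2)
2. t=5/3 → L at (0,11/3); v=(3,-2)
3. t=11/6 → B at (11/2,0); v=(3,2)

Final position: (11/2,0)
Wall sequence: TLB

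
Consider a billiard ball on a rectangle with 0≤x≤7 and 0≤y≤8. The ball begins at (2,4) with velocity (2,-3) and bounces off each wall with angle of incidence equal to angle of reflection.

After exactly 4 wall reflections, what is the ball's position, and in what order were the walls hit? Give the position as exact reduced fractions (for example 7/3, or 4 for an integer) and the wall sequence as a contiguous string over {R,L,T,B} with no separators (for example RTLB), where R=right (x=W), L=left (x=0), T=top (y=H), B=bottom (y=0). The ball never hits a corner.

Final position: (0,2)
Wall sequence: BRTL

1. t=4/3 → B at (14/3,0); v=(2,3)
2. t=7/6 → R at (7,7/2); v=(-2,3)
3. t=3/2 → T at (4,8); v=(-2,-3)
4. t=2 → L at (0,2); v=(2,-3)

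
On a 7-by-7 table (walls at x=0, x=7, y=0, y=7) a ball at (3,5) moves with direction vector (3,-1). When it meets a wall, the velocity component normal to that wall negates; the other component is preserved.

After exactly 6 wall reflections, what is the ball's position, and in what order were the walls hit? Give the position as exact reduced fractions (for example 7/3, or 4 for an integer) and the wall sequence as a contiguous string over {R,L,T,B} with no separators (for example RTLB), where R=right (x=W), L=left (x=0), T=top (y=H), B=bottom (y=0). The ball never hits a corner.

1. t=4/3 → R at (7,11/3); v=(-3,-1)
2. t=7/3 → L at (0,4/3); v=(3,-1)
3. t=4/3 → B at (4,0); v=(3,1)
4. t=1 → R at (7,1); v=(-3,1)
5. t=7/3 → L at (0,10/3); v=(3,1)
6. t=7/3 → R at (7,17/3); v=(-3,1)

Final position: (7,17/3)
Wall sequence: RLBRLR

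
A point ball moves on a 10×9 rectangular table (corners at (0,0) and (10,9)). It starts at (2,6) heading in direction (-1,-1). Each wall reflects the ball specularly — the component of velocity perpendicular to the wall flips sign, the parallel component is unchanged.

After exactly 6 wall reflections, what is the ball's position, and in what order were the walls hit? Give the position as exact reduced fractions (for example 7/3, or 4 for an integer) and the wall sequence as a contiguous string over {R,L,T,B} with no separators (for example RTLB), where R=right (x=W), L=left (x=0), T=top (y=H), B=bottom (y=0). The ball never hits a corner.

Final position: (2,0)
Wall sequence: LBRTLB

1. t=2 → L at (0,4); v=(1,-1)
2. t=4 → B at (4,0); v=(1,1)
3. t=6 → R at (10,6); v=(-1,1)
4. t=3 → T at (7,9); v=(-1,-1)
5. t=7 → L at (0,2); v=(1,-1)
6. t=2 → B at (2,0); v=(1,1)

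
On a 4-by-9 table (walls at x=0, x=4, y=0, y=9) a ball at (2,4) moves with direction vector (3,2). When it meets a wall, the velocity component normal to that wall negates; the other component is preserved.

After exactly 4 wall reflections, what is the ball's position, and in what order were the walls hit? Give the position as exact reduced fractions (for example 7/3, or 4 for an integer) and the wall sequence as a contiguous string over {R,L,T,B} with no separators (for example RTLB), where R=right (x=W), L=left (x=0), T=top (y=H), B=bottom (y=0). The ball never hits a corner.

Final position: (4,22/3)
Wall sequence: RLTR

1. t=2/3 → R at (4,16/3); v=(-3,2)
2. t=4/3 → L at (0,8); v=(3,2)
3. t=1/2 → T at (3/2,9); v=(3,-2)
4. t=5/6 → R at (4,22/3); v=(-3,-2)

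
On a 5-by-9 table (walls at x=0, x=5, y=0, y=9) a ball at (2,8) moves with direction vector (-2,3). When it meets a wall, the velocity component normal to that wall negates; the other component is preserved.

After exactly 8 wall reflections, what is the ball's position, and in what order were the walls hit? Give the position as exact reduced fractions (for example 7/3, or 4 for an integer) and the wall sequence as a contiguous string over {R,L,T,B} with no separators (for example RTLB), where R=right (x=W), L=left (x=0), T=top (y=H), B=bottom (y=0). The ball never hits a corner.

1. t=1/3 → T at (4/3,9); v=(-2,-3)
2. t=2/3 → L at (0,7); v=(2,-3)
3. t=7/3 → B at (14/3,0); v=(2,3)
4. t=1/6 → R at (5,1/2); v=(-2,3)
5. t=5/2 → L at (0,8); v=(2,3)
6. t=1/3 → T at (2/3,9); v=(2,-3)
7. t=13/6 → R at (5,5/2); v=(-2,-3)
8. t=5/6 → B at (10/3,0); v=(-2,3)

Final position: (10/3,0)
Wall sequence: TLBRLTRB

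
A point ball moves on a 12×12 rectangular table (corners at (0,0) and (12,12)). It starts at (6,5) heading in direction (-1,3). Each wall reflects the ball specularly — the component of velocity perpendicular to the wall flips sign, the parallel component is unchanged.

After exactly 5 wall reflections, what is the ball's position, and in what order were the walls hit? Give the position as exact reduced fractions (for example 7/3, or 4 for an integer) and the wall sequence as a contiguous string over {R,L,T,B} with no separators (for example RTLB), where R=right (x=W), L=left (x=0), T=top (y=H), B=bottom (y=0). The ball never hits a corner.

1. t=7/3 → T at (11/3,12); v=(-1,-3)
2. t=11/3 → L at (0,1); v=(1,-3)
3. t=1/3 → B at (1/3,0); v=(1,3)
4. t=4 → T at (13/3,12); v=(1,-3)
5. t=4 → B at (25/3,0); v=(1,3)

Final position: (25/3,0)
Wall sequence: TLBTB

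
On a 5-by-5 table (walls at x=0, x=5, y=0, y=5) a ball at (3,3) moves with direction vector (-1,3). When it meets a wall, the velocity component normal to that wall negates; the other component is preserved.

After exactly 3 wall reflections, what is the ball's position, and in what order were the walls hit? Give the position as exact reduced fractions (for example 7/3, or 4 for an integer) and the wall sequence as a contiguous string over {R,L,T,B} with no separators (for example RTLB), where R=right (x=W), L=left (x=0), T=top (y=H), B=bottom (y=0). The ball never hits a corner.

1. t=2/3 → T at (7/3,5); v=(-1,-3)
2. t=5/3 → B at (2/3,0); v=(-1,3)
3. t=2/3 → L at (0,2); v=(1,3)

Final position: (0,2)
Wall sequence: TBL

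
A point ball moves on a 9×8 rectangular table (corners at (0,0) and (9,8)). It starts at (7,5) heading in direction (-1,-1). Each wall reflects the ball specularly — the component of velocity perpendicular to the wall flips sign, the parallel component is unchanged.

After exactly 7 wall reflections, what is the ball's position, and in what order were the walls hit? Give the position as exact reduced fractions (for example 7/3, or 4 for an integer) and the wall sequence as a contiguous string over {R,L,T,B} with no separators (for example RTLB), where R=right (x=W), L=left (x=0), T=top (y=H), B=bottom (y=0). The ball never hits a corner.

1. t=5 → B at (2,0); v=(-1,1)
2. t=2 → L at (0,2); v=(1,1)
3. t=6 → T at (6,8); v=(1,-1)
4. t=3 → R at (9,5); v=(-1,-1)
5. t=5 → B at (4,0); v=(-1,1)
6. t=4 → L at (0,4); v=(1,1)
7. t=4 → T at (4,8); v=(1,-1)

Final position: (4,8)
Wall sequence: BLTRBLT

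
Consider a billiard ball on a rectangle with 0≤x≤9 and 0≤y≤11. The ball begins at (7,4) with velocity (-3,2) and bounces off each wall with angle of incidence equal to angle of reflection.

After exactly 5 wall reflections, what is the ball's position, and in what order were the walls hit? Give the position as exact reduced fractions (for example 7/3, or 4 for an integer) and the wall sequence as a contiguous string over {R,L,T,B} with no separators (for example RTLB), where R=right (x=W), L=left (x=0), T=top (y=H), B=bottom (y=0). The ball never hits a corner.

Final position: (2,0)
Wall sequence: LTRLB

1. t=7/3 → L at (0,26/3); v=(3,2)
2. t=7/6 → T at (7/2,11); v=(3,-2)
3. t=11/6 → R at (9,22/3); v=(-3,-2)
4. t=3 → L at (0,4/3); v=(3,-2)
5. t=2/3 → B at (2,0); v=(3,2)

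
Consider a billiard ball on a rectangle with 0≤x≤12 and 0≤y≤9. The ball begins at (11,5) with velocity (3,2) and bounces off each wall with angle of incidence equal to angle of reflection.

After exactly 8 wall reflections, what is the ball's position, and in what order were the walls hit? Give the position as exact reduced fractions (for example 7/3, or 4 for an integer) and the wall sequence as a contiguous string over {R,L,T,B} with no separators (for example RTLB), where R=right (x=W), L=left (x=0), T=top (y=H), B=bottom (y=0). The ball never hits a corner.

Final position: (19/2,0)
Wall sequence: RTLBRTLB

1. t=1/3 → R at (12,17/3); v=(-3,2)
2. t=5/3 → T at (7,9); v=(-3,-2)
3. t=7/3 → L at (0,13/3); v=(3,-2)
4. t=13/6 → B at (13/2,0); v=(3,2)
5. t=11/6 → R at (12,11/3); v=(-3,2)
6. t=8/3 → T at (4,9); v=(-3,-2)
7. t=4/3 → L at (0,19/3); v=(3,-2)
8. t=19/6 → B at (19/2,0); v=(3,2)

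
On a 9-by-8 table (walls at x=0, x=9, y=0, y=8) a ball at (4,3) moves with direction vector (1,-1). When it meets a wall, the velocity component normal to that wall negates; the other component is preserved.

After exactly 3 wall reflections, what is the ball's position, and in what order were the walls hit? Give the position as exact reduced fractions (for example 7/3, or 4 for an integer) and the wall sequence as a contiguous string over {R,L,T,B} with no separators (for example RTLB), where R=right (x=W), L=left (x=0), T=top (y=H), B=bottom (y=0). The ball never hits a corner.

Final position: (3,8)
Wall sequence: BRT

1. t=3 → B at (7,0); v=(1,1)
2. t=2 → R at (9,2); v=(-1,1)
3. t=6 → T at (3,8); v=(-1,-1)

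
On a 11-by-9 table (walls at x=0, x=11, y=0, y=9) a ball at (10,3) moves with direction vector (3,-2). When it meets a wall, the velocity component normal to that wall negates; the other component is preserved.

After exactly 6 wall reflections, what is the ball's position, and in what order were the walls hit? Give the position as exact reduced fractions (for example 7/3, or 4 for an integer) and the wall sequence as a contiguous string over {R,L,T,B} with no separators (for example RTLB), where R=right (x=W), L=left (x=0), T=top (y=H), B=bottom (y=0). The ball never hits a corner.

Final position: (5/2,0)
Wall sequence: RBLTRB

1. t=1/3 → R at (11,7/3); v=(-3,-2)
2. t=7/6 → B at (15/2,0); v=(-3,2)
3. t=5/2 → L at (0,5); v=(3,2)
4. t=2 → T at (6,9); v=(3,-2)
5. t=5/3 → R at (11,17/3); v=(-3,-2)
6. t=17/6 → B at (5/2,0); v=(-3,2)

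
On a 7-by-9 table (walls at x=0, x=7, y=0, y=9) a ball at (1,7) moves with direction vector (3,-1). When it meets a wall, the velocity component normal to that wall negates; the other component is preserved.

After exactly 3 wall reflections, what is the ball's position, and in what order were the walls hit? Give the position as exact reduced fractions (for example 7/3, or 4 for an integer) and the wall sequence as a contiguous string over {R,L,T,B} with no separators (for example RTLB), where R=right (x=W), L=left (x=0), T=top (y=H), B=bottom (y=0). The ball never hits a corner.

Final position: (7,1/3)
Wall sequence: RLR

1. t=2 → R at (7,5); v=(-3,-1)
2. t=7/3 → L at (0,8/3); v=(3,-1)
3. t=7/3 → R at (7,1/3); v=(-3,-1)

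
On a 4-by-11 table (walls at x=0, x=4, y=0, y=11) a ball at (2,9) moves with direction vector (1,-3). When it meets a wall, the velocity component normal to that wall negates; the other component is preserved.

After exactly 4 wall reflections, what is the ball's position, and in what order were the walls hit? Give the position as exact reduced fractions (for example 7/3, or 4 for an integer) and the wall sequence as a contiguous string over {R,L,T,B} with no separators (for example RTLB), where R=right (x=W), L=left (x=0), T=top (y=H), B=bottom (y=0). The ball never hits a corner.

Final position: (2/3,11)
Wall sequence: RBLT

1. t=2 → R at (4,3); v=(-1,-3)
2. t=1 → B at (3,0); v=(-1,3)
3. t=3 → L at (0,9); v=(1,3)
4. t=2/3 → T at (2/3,11); v=(1,-3)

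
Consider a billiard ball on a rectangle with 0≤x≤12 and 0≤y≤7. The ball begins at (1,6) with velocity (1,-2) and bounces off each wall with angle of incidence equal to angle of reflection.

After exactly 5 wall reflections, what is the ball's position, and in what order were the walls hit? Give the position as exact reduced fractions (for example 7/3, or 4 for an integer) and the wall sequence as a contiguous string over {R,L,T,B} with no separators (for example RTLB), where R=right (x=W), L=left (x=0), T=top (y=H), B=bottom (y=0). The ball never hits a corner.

1. t=3 → B at (4,0); v=(1,2)
2. t=7/2 → T at (15/2,7); v=(1,-2)
3. t=7/2 → B at (11,0); v=(1,2)
4. t=1 → R at (12,2); v=(-1,2)
5. t=5/2 → T at (19/2,7); v=(-1,-2)

Final position: (19/2,7)
Wall sequence: BTBRT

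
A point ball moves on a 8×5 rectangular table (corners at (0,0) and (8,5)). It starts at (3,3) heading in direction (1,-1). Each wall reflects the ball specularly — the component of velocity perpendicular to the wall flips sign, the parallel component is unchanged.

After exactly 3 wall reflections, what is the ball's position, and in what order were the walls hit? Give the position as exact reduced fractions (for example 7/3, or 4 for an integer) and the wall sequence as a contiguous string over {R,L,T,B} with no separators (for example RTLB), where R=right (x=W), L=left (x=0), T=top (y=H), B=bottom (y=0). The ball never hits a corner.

1. t=3 → B at (6,0); v=(1,1)
2. t=2 → R at (8,2); v=(-1,1)
3. t=3 → T at (5,5); v=(-1,-1)

Final position: (5,5)
Wall sequence: BRT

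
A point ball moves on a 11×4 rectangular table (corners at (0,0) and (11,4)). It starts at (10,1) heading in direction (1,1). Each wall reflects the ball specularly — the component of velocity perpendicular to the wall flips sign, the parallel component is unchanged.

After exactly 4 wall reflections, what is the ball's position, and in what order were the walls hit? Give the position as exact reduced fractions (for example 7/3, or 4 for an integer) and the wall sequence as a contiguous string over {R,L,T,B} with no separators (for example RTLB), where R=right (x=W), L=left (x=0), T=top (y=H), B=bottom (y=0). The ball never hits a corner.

Final position: (1,4)
Wall sequence: RTBT

1. t=1 → R at (11,2); v=(-1,1)
2. t=2 → T at (9,4); v=(-1,-1)
3. t=4 → B at (5,0); v=(-1,1)
4. t=4 → T at (1,4); v=(-1,-1)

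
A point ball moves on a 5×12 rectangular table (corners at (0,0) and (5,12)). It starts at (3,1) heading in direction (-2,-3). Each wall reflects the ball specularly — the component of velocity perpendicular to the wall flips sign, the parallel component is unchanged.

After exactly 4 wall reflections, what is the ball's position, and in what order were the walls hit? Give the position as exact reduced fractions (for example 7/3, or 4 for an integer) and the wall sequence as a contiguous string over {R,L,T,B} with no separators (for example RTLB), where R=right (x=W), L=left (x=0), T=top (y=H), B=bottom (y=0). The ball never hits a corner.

1. t=1/3 → B at (7/3,0); v=(-2,3)
2. t=7/6 → L at (0,7/2); v=(2,3)
3. t=5/2 → R at (5,11); v=(-2,3)
4. t=1/3 → T at (13/3,12); v=(-2,-3)

Final position: (13/3,12)
Wall sequence: BLRT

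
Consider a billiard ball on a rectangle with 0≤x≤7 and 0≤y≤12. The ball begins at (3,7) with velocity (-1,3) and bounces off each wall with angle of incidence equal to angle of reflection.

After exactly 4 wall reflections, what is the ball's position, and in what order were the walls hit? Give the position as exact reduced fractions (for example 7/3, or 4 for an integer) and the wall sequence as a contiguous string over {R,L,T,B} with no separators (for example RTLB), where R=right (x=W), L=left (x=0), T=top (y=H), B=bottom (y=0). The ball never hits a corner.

Final position: (20/3,12)
Wall sequence: TLBT

1. t=5/3 → T at (4/3,12); v=(-1,-3)
2. t=4/3 → L at (0,8); v=(1,-3)
3. t=8/3 → B at (8/3,0); v=(1,3)
4. t=4 → T at (20/3,12); v=(1,-3)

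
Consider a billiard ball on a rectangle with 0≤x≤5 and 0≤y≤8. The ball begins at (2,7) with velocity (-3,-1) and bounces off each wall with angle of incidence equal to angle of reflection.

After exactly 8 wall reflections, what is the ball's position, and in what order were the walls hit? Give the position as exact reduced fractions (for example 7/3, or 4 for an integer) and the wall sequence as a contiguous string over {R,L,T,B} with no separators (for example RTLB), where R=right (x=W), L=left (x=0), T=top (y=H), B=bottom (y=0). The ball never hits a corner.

Final position: (0,11/3)
Wall sequence: LRLRBLRL

1. t=2/3 → L at (0,19/3); v=(3,-1)
2. t=5/3 → R at (5,14/3); v=(-3,-1)
3. t=5/3 → L at (0,3); v=(3,-1)
4. t=5/3 → R at (5,4/3); v=(-3,-1)
5. t=4/3 → B at (1,0); v=(-3,1)
6. t=1/3 → L at (0,1/3); v=(3,1)
7. t=5/3 → R at (5,2); v=(-3,1)
8. t=5/3 → L at (0,11/3); v=(3,1)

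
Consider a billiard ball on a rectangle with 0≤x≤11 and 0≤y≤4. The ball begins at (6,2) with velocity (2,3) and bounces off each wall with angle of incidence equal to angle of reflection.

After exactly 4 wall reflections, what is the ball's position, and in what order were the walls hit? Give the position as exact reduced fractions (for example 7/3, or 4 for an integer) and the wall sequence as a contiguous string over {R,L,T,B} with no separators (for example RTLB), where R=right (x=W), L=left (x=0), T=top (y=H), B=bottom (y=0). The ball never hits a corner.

Final position: (28/3,4)
Wall sequence: TBRT

1. t=2/3 → T at (22/3,4); v=(2,-3)
2. t=4/3 → B at (10,0); v=(2,3)
3. t=1/2 → R at (11,3/2); v=(-2,3)
4. t=5/6 → T at (28/3,4); v=(-2,-3)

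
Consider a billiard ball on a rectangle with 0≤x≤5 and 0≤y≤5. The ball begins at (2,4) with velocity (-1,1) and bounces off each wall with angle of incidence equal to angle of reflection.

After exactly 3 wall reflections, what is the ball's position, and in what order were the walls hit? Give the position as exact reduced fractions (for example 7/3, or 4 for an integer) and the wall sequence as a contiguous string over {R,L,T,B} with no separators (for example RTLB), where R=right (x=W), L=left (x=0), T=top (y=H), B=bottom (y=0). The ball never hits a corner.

Final position: (4,0)
Wall sequence: TLB

1. t=1 → T at (1,5); v=(-1,-1)
2. t=1 → L at (0,4); v=(1,-1)
3. t=4 → B at (4,0); v=(1,1)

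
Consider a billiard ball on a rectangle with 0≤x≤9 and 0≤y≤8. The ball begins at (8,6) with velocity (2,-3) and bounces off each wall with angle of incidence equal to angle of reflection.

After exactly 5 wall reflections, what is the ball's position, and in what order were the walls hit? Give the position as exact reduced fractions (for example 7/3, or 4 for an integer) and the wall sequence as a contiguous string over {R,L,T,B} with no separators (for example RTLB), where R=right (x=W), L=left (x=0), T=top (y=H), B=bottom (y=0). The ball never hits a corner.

Final position: (14/3,0)
Wall sequence: RBTLB

1. t=1/2 → R at (9,9/2); v=(-2,-3)
2. t=3/2 → B at (6,0); v=(-2,3)
3. t=8/3 → T at (2/3,8); v=(-2,-3)
4. t=1/3 → L at (0,7); v=(2,-3)
5. t=7/3 → B at (14/3,0); v=(2,3)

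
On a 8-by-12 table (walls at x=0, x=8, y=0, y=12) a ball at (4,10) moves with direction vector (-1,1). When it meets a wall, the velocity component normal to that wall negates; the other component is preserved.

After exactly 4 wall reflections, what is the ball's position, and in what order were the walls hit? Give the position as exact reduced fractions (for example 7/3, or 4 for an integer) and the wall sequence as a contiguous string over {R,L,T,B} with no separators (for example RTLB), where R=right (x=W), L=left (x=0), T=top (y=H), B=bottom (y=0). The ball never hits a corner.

1. t=2 → T at (2,12); v=(-1,-1)
2. t=2 → L at (0,10); v=(1,-1)
3. t=8 → R at (8,2); v=(-1,-1)
4. t=2 → B at (6,0); v=(-1,1)

Final position: (6,0)
Wall sequence: TLRB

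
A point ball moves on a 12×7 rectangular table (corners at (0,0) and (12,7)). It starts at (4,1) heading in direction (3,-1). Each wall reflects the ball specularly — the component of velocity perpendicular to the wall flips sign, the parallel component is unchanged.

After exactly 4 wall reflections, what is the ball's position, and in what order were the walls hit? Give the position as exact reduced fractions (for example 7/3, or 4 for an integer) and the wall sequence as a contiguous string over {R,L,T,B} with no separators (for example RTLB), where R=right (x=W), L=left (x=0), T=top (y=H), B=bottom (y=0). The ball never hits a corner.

1. t=1 → B at (7,0); v=(3,1)
2. t=5/3 → R at (12,5/3); v=(-3,1)
3. t=4 → L at (0,17/3); v=(3,1)
4. t=4/3 → T at (4,7); v=(3,-1)

Final position: (4,7)
Wall sequence: BRLT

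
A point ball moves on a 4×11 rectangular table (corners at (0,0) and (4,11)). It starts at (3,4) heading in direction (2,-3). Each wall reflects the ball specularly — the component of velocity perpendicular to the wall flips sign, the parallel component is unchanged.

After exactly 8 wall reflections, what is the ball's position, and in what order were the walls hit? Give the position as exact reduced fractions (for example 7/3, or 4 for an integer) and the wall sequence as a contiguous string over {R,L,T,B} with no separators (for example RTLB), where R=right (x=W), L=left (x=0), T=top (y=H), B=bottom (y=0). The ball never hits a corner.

1. t=1/2 → R at (4,5/2); v=(-2,-3)
2. t=5/6 → B at (7/3,0); v=(-2,3)
3. t=7/6 → L at (0,7/2); v=(2,3)
4. t=2 → R at (4,19/2); v=(-2,3)
5. t=1/2 → T at (3,11); v=(-2,-3)
6. t=3/2 → L at (0,13/2); v=(2,-3)
7. t=2 → R at (4,1/2); v=(-2,-3)
8. t=1/6 → B at (11/3,0); v=(-2,3)

Final position: (11/3,0)
Wall sequence: RBLRTLRB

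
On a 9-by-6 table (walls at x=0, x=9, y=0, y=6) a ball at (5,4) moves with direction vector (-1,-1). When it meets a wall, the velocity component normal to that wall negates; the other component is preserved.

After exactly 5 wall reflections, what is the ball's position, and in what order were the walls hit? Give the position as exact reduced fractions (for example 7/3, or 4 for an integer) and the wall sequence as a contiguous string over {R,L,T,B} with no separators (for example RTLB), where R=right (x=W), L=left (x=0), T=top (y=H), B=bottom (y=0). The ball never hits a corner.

Final position: (7,0)
Wall sequence: BLTRB

1. t=4 → B at (1,0); v=(-1,1)
2. t=1 → L at (0,1); v=(1,1)
3. t=5 → T at (5,6); v=(1,-1)
4. t=4 → R at (9,2); v=(-1,-1)
5. t=2 → B at (7,0); v=(-1,1)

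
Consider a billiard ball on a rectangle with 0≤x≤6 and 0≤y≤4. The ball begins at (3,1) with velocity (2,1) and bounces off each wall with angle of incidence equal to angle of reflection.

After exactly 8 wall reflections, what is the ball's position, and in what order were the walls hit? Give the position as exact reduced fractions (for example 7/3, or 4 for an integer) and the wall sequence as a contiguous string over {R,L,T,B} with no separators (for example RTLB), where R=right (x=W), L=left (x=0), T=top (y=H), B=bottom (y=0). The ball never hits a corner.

Final position: (6,3/2)
Wall sequence: RTLBRLTR

1. t=3/2 → R at (6,5/2); v=(-2,1)
2. t=3/2 → T at (3,4); v=(-2,-1)
3. t=3/2 → L at (0,5/2); v=(2,-1)
4. t=5/2 → B at (5,0); v=(2,1)
5. t=1/2 → R at (6,1/2); v=(-2,1)
6. t=3 → L at (0,7/2); v=(2,1)
7. t=1/2 → T at (1,4); v=(2,-1)
8. t=5/2 → R at (6,3/2); v=(-2,-1)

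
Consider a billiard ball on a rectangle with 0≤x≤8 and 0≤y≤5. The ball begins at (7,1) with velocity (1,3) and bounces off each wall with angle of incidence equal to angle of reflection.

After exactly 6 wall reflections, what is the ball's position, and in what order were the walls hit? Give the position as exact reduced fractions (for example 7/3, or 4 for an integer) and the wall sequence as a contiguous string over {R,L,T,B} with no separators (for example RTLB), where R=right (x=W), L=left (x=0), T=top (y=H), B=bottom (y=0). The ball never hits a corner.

Final position: (1,5)
Wall sequence: RTBTBT

1. t=1 → R at (8,4); v=(-1,3)
2. t=1/3 → T at (23/3,5); v=(-1,-3)
3. t=5/3 → B at (6,0); v=(-1,3)
4. t=5/3 → T at (13/3,5); v=(-1,-3)
5. t=5/3 → B at (8/3,0); v=(-1,3)
6. t=5/3 → T at (1,5); v=(-1,-3)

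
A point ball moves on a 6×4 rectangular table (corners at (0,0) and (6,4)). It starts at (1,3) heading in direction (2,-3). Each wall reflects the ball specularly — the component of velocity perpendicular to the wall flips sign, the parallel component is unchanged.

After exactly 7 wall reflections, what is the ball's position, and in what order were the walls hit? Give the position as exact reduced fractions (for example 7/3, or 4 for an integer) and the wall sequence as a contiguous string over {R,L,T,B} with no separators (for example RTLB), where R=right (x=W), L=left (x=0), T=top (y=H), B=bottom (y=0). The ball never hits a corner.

1. t=1 → B at (3,0); v=(2,3)
2. t=4/3 → T at (17/3,4); v=(2,-3)
3. t=1/6 → R at (6,7/2); v=(-2,-3)
4. t=7/6 → B at (11/3,0); v=(-2,3)
5. t=4/3 → T at (1,4); v=(-2,-3)
6. t=1/2 → L at (0,5/2); v=(2,-3)
7. t=5/6 → B at (5/3,0); v=(2,3)

Final position: (5/3,0)
Wall sequence: BTRBTLB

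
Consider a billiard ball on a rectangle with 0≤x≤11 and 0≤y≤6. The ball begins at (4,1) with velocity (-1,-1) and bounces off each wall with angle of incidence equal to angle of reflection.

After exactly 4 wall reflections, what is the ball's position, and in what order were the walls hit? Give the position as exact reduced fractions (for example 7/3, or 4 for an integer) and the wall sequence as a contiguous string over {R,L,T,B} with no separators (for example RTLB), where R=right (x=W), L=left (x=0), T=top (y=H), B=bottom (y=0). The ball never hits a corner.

1. t=1 → B at (3,0); v=(-1,1)
2. t=3 → L at (0,3); v=(1,1)
3. t=3 → T at (3,6); v=(1,-1)
4. t=6 → B at (9,0); v=(1,1)

Final position: (9,0)
Wall sequence: BLTB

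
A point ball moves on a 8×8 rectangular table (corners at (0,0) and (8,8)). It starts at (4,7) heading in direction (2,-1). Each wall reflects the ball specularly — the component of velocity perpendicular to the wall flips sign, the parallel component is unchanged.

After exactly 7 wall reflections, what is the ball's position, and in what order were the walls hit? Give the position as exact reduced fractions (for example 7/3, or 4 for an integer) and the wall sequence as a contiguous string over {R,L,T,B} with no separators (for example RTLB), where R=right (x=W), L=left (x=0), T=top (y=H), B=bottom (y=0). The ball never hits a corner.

1. t=2 → R at (8,5); v=(-2,-1)
2. t=4 → L at (0,1); v=(2,-1)
3. t=1 → B at (2,0); v=(2,1)
4. t=3 → R at (8,3); v=(-2,1)
5. t=4 → L at (0,7); v=(2,1)
6. t=1 → T at (2,8); v=(2,-1)
7. t=3 → R at (8,5); v=(-2,-1)

Final position: (8,5)
Wall sequence: RLBRLTR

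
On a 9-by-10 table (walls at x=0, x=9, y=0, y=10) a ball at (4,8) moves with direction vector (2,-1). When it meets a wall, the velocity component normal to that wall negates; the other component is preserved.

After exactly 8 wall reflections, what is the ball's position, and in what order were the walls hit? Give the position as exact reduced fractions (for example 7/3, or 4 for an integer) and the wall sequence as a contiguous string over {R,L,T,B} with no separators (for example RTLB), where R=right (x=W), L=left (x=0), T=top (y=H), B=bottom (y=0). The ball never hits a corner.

Final position: (0,3)
Wall sequence: RLBRLTRL

1. t=5/2 → R at (9,11/2); v=(-2,-1)
2. t=9/2 → L at (0,1); v=(2,-1)
3. t=1 → B at (2,0); v=(2,1)
4. t=7/2 → R at (9,7/2); v=(-2,1)
5. t=9/2 → L at (0,8); v=(2,1)
6. t=2 → T at (4,10); v=(2,-1)
7. t=5/2 → R at (9,15/2); v=(-2,-1)
8. t=9/2 → L at (0,3); v=(2,-1)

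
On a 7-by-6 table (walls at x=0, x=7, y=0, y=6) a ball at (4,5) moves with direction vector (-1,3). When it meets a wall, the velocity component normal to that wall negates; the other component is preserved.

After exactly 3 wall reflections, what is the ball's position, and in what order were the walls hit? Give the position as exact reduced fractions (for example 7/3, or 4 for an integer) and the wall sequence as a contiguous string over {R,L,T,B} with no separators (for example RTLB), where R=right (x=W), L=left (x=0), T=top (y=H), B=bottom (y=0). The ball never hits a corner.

1. t=1/3 → T at (11/3,6); v=(-1,-3)
2. t=2 → B at (5/3,0); v=(-1,3)
3. t=5/3 → L at (0,5); v=(1,3)

Final position: (0,5)
Wall sequence: TBL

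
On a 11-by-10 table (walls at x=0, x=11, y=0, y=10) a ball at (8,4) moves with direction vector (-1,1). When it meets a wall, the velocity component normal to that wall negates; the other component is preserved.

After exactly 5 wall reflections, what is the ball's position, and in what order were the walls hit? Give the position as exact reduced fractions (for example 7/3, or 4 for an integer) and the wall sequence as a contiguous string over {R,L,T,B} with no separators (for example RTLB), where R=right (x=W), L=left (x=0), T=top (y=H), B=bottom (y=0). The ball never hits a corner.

Final position: (4,10)
Wall sequence: TLBRT

1. t=6 → T at (2,10); v=(-1,-1)
2. t=2 → L at (0,8); v=(1,-1)
3. t=8 → B at (8,0); v=(1,1)
4. t=3 → R at (11,3); v=(-1,1)
5. t=7 → T at (4,10); v=(-1,-1)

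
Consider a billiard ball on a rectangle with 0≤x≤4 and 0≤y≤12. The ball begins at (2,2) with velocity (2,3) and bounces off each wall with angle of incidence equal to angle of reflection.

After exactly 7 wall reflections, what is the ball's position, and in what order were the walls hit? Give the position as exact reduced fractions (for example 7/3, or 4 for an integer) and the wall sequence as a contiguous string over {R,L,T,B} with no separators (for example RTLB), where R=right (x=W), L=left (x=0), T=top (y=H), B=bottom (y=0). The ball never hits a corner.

1. t=1 → R at (4,5); v=(-2,3)
2. t=2 → L at (0,11); v=(2,3)
3. t=1/3 → T at (2/3,12); v=(2,-3)
4. t=5/3 → R at (4,7); v=(-2,-3)
5. t=2 → L at (0,1); v=(2,-3)
6. t=1/3 → B at (2/3,0); v=(2,3)
7. t=5/3 → R at (4,5); v=(-2,3)

Final position: (4,5)
Wall sequence: RLTRLBR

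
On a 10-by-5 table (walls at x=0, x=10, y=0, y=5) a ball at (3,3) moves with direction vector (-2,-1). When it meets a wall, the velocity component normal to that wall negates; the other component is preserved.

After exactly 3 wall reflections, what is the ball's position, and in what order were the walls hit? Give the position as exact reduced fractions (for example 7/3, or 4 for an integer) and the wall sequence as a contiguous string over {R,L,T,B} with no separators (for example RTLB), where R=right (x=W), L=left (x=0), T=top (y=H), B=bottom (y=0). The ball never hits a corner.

Final position: (10,7/2)
Wall sequence: LBR

1. t=3/2 → L at (0,3/2); v=(2,-1)
2. t=3/2 → B at (3,0); v=(2,1)
3. t=7/2 → R at (10,7/2); v=(-2,1)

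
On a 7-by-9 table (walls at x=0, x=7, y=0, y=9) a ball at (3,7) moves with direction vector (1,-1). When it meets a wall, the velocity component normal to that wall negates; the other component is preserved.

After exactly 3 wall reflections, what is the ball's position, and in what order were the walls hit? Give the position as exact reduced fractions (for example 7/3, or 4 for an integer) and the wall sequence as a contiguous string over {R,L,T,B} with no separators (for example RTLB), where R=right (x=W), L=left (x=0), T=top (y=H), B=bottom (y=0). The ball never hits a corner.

1. t=4 → R at (7,3); v=(-1,-1)
2. t=3 → B at (4,0); v=(-1,1)
3. t=4 → L at (0,4); v=(1,1)

Final position: (0,4)
Wall sequence: RBL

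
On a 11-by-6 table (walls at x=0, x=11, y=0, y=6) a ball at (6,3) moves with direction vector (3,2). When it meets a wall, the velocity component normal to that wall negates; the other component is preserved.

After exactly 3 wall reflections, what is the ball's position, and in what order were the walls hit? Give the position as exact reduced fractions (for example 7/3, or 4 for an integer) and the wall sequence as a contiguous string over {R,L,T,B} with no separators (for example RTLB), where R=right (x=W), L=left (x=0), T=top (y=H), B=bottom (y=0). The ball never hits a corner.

Final position: (5/2,0)
Wall sequence: TRB

1. t=3/2 → T at (21/2,6); v=(3,-2)
2. t=1/6 → R at (11,17/3); v=(-3,-2)
3. t=17/6 → B at (5/2,0); v=(-3,2)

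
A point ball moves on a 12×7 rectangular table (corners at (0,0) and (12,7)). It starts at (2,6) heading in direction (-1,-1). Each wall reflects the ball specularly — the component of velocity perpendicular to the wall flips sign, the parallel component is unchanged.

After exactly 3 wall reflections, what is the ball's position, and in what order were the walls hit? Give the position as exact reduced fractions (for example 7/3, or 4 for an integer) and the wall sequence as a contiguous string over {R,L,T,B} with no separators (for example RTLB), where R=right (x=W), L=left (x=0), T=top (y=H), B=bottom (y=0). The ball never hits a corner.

Final position: (11,7)
Wall sequence: LBT

1. t=2 → L at (0,4); v=(1,-1)
2. t=4 → B at (4,0); v=(1,1)
3. t=7 → T at (11,7); v=(1,-1)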